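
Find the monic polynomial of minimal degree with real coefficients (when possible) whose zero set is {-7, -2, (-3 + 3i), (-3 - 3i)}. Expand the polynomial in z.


The polynomial is p(z) = ∏_{α ∈ S} (z − α), where S = {-7, -2, (-3 + 3i), (-3 - 3i)}.
Expanding the product yields: p(z) = z^4 + 15·z^3 + 86·z^2 + 246·z + 252.
Note conjugate pairs combine to real quadratics: (z − (-3+3i))(z − (-3−3i)) = z² + 6z + 18.
The resulting polynomial has degree 4 and real coefficients as required.

p(z) = z^4 + 15·z^3 + 86·z^2 + 246·z + 252.


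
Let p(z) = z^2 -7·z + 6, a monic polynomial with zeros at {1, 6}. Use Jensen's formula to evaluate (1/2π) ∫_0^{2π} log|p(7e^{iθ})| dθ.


Zeros: 1, 6; r = 7.
Inside |z| < r: 1, 6. Outside (|z| ≥ r): ∅.
p(0) = 6, so log|p(0)| = log(6) = 1.7918.
Apply Jensen: I(r) = log|p(0)| + Σ_k log(r/|z_k|), summed over zeros inside |z| < r.
  log(r/|z_k|) for z_k = 1: log(7/1) = 1.9459
  log(r/|z_k|) for z_k = 6: log(7/6) = 0.1542
Sum over inside zeros: 2.1001.
I(r) = log|p(0)| + (inside sum) = 1.7918 + 2.1001 = 3.8918.
Closed form (all zeros inside, monic): I(r) = n·log(r) = 2·log(7) = 3.8918. ✓

I(r) ≈ 3.8918.


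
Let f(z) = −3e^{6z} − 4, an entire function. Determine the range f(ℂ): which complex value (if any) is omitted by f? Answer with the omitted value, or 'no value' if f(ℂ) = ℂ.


Little Picard bounds the complement of f(ℂ) to at most one point.
e^{6z} is never zero on ℂ, so -3·e^{6z} takes every value in ℂ ∖ {0}. Adding -4 shifts the range to ℂ ∖ {-4}. Thus f omits exactly the value -4.

Omitted value: -4.


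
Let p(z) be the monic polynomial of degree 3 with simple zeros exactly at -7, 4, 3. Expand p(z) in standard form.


The polynomial is p(z) = ∏_{α ∈ S} (z − α), where S = {-7, 4, 3}.
Expanding the product yields: p(z) = z^3 -37·z + 84.
The resulting polynomial has degree 3 and real coefficients as required.

p(z) = z^3 -37·z + 84.


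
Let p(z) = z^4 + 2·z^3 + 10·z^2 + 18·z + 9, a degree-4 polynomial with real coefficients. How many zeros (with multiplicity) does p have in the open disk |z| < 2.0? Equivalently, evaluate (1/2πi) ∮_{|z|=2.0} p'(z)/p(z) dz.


The zeros of p are: -1, -1, (0 + 3i), (0 - 3i).
Their magnitudes are: 1, 1, 3, 3.
Zeros with |z| < R = 2.0: -1, -1.
Count = 2.
By the argument principle, (1/2πi) ∮_{|z|=R} p'(z)/p(z) dz equals exactly this count.

Number of zeros inside |z| < 2.0: 2.


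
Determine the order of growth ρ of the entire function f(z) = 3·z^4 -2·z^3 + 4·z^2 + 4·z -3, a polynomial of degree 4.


|f(z)| ≤ Σ|c_k|·r^k = O(r^4) as r → ∞. Polynomial growth is O(e^{r^ε}) for every ε > 0 (since r^4/e^{r^ε} → 0), so ρ ≤ ε for all ε > 0, i.e. ρ = 0. Every nonconstant polynomial has order 0.
Therefore ρ = 0.

Order ρ = 0.


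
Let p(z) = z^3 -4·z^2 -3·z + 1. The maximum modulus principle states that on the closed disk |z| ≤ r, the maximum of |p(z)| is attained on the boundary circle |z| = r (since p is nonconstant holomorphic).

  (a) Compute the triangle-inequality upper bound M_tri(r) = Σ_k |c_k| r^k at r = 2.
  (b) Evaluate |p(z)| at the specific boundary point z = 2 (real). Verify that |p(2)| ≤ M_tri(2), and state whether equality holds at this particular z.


Coefficients: c_0 = 1, c_1 = -3, c_2 = -4, c_3 = 1. Radius r = 2.
Part (a). Triangle bound: M_tri(r) = Σ_k |c_k| r^k
  = |1|·2^0 + |-3|·2^1 + |-4|·2^2 + |1|·2^3
  = 1 + 6 + 16 + 8 = 31.
This bounds M(r) := max_{|z|=r} |p(z)| from above; equality holds iff all terms c_k z^k can be made to align in phase at a single z on |z|=r.
Part (b). At z = 2 (real, on the circle |z| = r):
  p(2) = (1)·2^0 + (-3)·2^1 + (-4)·2^2 + (1)·2^3 = -13.
  |p(2)| = 13.
Check: |p(2)| = 13 ≤ 31 = M_tri(2). ✓ Equality does not hold at z = 2 (the coefficients have mixed signs, so the terms do not all align in phase there).

M_tri(2) = 31; |p(2)| = 13; equality at z=2: no.


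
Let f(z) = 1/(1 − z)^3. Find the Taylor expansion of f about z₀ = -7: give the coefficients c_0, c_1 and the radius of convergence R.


Let w = z − z₀, so z = z₀ + w.
Then 1 − z = 1 − (z₀ + w) = (1 − z₀) − w = 8 − w.
f(z) = 1/(8 − w)^3 = (1/(8)^3) · (1 − w/(8))^{−3}.
By the binomial series (1−u)^{−3} = Σ_{n≥0} C(n+2, 2) u^n for |u|<1, with u = w/(8):
  c_n = C(n+2, 2) / (8)^(n+3).
  c_0 = 1/(8)^3 = 1/512.
  c_1 = 3/(8)^4 = 3/4096.
The series is valid for |w/d| < 1, i.e. |z − z₀| < |d|.
Radius of convergence: R = |1 − z₀| = |8| = 8 (distance from z₀ to the singularity z = 1).

c_0 = 1/512, c_1 = 3/4096; R = 8.


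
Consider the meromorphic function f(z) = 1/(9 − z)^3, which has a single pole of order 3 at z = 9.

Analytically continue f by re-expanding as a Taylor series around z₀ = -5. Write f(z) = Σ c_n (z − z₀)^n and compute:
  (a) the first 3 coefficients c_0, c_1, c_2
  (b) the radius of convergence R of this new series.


Let w = z − z₀, so z = z₀ + w.
Then 9 − z = 9 − (z₀ + w) = (9 − z₀) − w = 14 − w.
f(z) = 1/(14 − w)^3 = (1/(14)^3) · (1 − w/(14))^{−3}.
By the binomial series (1−u)^{−3} = Σ_{n≥0} C(n+2, 2) u^n for |u|<1, with u = w/(14):
  c_n = C(n+2, 2) / (14)^(n+3).
  c_0 = 1/(14)^3 = 1/2744.
  c_1 = 3/(14)^4 = 3/38416.
  c_2 = 6/(14)^5 = 3/268912.
The series is valid for |w/d| < 1, i.e. |z − z₀| < |d|.
Radius of convergence: R = |9 − z₀| = |14| = 14 (distance from z₀ to the singularity z = 9).

c_0 = 1/2744, c_1 = 3/38416, c_2 = 3/268912; R = 14.


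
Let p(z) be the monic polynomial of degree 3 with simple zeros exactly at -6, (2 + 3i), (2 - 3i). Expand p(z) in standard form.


The polynomial is p(z) = ∏_{α ∈ S} (z − α), where S = {-6, (2 + 3i), (2 - 3i)}.
Expanding the product yields: p(z) = z^3 + 2·z^2 -11·z + 78.
Note conjugate pairs combine to real quadratics: (z − (2+3i))(z − (2−3i)) = z² − 4z + 13.
The resulting polynomial has degree 3 and real coefficients as required.

p(z) = z^3 + 2·z^2 -11·z + 78.


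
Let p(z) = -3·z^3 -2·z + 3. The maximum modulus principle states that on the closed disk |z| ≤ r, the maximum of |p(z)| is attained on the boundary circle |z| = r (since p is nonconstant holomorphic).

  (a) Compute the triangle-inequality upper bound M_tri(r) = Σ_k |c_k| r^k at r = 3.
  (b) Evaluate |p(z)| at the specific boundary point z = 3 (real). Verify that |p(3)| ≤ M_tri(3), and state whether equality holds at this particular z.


Coefficients: c_0 = 3, c_1 = -2, c_2 = 0, c_3 = -3. Radius r = 3.
Part (a). Triangle bound: M_tri(r) = Σ_k |c_k| r^k
  = |3|·3^0 + |-2|·3^1 + |0|·3^2 + |-3|·3^3
  = 3 + 6 + 0 + 81 = 90.
This bounds M(r) := max_{|z|=r} |p(z)| from above; equality holds iff all terms c_k z^k can be made to align in phase at a single z on |z|=r.
Part (b). At z = 3 (real, on the circle |z| = r):
  p(3) = (3)·3^0 + (-2)·3^1 + (0)·3^2 + (-3)·3^3 = -84.
  |p(3)| = 84.
Check: |p(3)| = 84 ≤ 90 = M_tri(3). ✓ Equality does not hold at z = 3 (the coefficients have mixed signs, so the terms do not all align in phase there).

M_tri(3) = 90; |p(3)| = 84; equality at z=3: no.


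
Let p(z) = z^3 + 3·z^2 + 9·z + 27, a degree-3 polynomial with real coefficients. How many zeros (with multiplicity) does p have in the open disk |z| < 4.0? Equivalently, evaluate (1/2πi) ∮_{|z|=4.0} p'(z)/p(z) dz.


The zeros of p are: (0 + 3i), (0 - 3i), -3.
Their magnitudes are: 3, 3, 3.
Zeros with |z| < R = 4.0: (0 + 3i), (0 - 3i), -3.
Count = 3.
By the argument principle, (1/2πi) ∮_{|z|=R} p'(z)/p(z) dz equals exactly this count.

Number of zeros inside |z| < 4.0: 3.


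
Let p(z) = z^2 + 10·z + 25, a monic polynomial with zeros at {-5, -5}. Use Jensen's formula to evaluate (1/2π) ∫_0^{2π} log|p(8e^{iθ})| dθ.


Zeros: -5, -5; r = 8.
Inside |z| < r: -5, -5. Outside (|z| ≥ r): ∅.
p(0) = 25, so log|p(0)| = log(25) = 3.2189.
Apply Jensen: I(r) = log|p(0)| + Σ_k log(r/|z_k|), summed over zeros inside |z| < r.
  log(r/|z_k|) for z_k = -5: log(8/5) = 0.4700
  log(r/|z_k|) for z_k = -5: log(8/5) = 0.4700
Sum over inside zeros: 0.9400.
I(r) = log|p(0)| + (inside sum) = 3.2189 + 0.9400 = 4.1589.
Closed form (all zeros inside, monic): I(r) = n·log(r) = 2·log(8) = 4.1589. ✓

I(r) ≈ 4.1589.


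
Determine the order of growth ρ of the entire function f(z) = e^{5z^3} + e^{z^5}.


Each summand is entire of order 3 and 5 respectively (as in the single-exponential case). The order of a sum is at most the max of the orders, so ρ ≤ 5. For the lower bound: on |z|=r choose arg z so that 1z^5 is real positive; then |e^{1z^5}| = e^{1r^5} while |e^{5z^3}| ≤ e^{5r^3} = o(e^{1r^5}). So |f| ≥ e^{1r^5}(1 − o(1)) and ρ ≥ 5. Hence ρ = max(3, 5) = 5.
Therefore ρ = 5.

Order ρ = 5.


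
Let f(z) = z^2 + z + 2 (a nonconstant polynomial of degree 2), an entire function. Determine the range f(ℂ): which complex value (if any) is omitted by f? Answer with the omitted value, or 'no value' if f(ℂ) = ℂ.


Little Picard bounds the complement of f(ℂ) to at most one point.
For every w ∈ ℂ, the equation p(z) − w = 0 is a nonconstant polynomial in z and hence has at least one root by the fundamental theorem of algebra. So p is surjective onto ℂ, omitting no value.

Omitted value: no value.


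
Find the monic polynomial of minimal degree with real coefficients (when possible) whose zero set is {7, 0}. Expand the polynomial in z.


The polynomial is p(z) = ∏_{α ∈ S} (z − α), where S = {7, 0}.
Expanding the product yields: p(z) = z^2 -7·z.
The resulting polynomial has degree 2 and real coefficients as required.

p(z) = z^2 -7·z.


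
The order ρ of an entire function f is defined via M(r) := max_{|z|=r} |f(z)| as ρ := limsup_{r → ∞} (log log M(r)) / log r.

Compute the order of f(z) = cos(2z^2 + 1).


Write cos(w) = (e^{iw} ± e^{−iw})/(2 or 2i), so |cos(w)| ≤ e^{|w|}. With w = 2z^2 + 1, |w| ≤ 2r^2 + 1 on |z|=r, giving M(r) ≤ e^{2r^2 + 1} and ρ ≤ 2. For the lower bound, choose z on |z|=r with 2z^2 purely imaginary of modulus 2r^2; then |cos(2z^2 + 1)| grows like e^{2r^2}/2, so ρ ≥ 2. Hence ρ = 2.
Therefore ρ = 2.

Order ρ = 2.


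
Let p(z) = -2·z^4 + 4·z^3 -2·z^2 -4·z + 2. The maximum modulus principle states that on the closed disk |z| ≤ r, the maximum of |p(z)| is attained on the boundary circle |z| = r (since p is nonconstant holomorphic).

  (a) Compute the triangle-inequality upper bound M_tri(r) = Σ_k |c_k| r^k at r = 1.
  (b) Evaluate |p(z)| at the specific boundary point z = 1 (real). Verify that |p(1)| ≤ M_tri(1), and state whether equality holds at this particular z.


Coefficients: c_0 = 2, c_1 = -4, c_2 = -2, c_3 = 4, c_4 = -2. Radius r = 1.
Part (a). Triangle bound: M_tri(r) = Σ_k |c_k| r^k
  = |2|·1^0 + |-4|·1^1 + |-2|·1^2 + |4|·1^3 + |-2|·1^4
  = 2 + 4 + 2 + 4 + 2 = 14.
This bounds M(r) := max_{|z|=r} |p(z)| from above; equality holds iff all terms c_k z^k can be made to align in phase at a single z on |z|=r.
Part (b). At z = 1 (real, on the circle |z| = r):
  p(1) = (2)·1^0 + (-4)·1^1 + (-2)·1^2 + (4)·1^3 + (-2)·1^4 = -2.
  |p(1)| = 2.
Check: |p(1)| = 2 ≤ 14 = M_tri(1). ✓ Equality does not hold at z = 1 (the coefficients have mixed signs, so the terms do not all align in phase there).

M_tri(1) = 14; |p(1)| = 2; equality at z=1: no.


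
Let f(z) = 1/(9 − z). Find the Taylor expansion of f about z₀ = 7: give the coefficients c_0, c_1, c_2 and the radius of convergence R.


Let w = z − z₀, so z = z₀ + w.
Then 9 − z = 9 − (z₀ + w) = (9 − z₀) − w = 2 − w.
f(z) = 1/(2 − w) = (1/(2)) · 1/(1 − w/(2)) = Σ_{n≥0} w^n / (2)^(n+1).
So c_n = 1/(2)^(n+1):
  c_0 = 1/(2)^1 = 1/2.
  c_1 = 1/(2)^2 = 1/4.
  c_2 = 1/(2)^3 = 1/8.
The series is valid for |w/d| < 1, i.e. |z − z₀| < |d|.
Radius of convergence: R = |9 − z₀| = |2| = 2 (distance from z₀ to the singularity z = 9).

c_0 = 1/2, c_1 = 1/4, c_2 = 1/8; R = 2.


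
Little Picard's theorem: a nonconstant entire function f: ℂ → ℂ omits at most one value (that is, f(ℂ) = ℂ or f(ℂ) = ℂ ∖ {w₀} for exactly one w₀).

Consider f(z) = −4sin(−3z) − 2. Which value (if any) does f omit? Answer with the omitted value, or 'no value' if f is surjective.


Little Picard bounds the complement of f(ℂ) to at most one point.
sin is entire and surjective onto ℂ: for every w ∈ ℂ, sin(ζ) = w has a solution ζ ∈ ℂ (e.g., via the complex inverse arcsin). With ζ = −3z this gives z = ζ/(-3). Then -4·sin(−3z) takes every value in -4·ℂ = ℂ, and adding -2 is a bijection of ℂ. So f is surjective and omits no value. (Note: only on the real line is sin bounded by [−1, 1].)

Omitted value: no value.


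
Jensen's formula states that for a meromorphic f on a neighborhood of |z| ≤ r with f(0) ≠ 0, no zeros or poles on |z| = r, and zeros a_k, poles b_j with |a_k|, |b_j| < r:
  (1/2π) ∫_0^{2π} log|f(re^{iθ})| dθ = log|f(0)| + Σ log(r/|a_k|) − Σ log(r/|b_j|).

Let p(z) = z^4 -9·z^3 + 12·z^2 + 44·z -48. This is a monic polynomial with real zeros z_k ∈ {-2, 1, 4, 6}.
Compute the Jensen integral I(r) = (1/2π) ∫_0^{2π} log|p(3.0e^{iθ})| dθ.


Zeros: -2, 1, 4, 6; r = 3.0.
Inside |z| < r: -2, 1. Outside (|z| ≥ r): 4, 6.
p(0) = -48, so log|p(0)| = log(48) = 3.8712.
Apply Jensen: I(r) = log|p(0)| + Σ_k log(r/|z_k|), summed over zeros inside |z| < r.
  log(r/|z_k|) for z_k = -2: log(3.0/2) = 0.4055
  log(r/|z_k|) for z_k = 1: log(3.0/1) = 1.0986
  Outside zeros (4, 6) contribute nothing to the Jensen sum.
Sum over inside zeros: 1.5041.
I(r) = log|p(0)| + (inside sum) = 3.8712 + 1.5041 = 5.3753.
Note: since some zeros are outside |z| ≤ r, the simplified n·log(r) form does NOT apply — only the inside zeros contribute.

I(r) ≈ 5.3753.


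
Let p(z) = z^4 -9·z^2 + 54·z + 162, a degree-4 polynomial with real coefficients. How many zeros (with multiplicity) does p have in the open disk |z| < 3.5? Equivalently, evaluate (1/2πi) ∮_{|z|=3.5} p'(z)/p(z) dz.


The zeros of p are: (3 + 3i), (3 - 3i), -3, -3.
Their magnitudes are: 4.243, 4.243, 3, 3.
Zeros with |z| < R = 3.5: -3, -3.
Count = 2.
By the argument principle, (1/2πi) ∮_{|z|=R} p'(z)/p(z) dz equals exactly this count.

Number of zeros inside |z| < 3.5: 2.


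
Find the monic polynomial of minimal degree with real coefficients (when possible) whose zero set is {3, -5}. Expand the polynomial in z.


The polynomial is p(z) = ∏_{α ∈ S} (z − α), where S = {3, -5}.
Expanding the product yields: p(z) = z^2 + 2·z -15.
The resulting polynomial has degree 2 and real coefficients as required.

p(z) = z^2 + 2·z -15.


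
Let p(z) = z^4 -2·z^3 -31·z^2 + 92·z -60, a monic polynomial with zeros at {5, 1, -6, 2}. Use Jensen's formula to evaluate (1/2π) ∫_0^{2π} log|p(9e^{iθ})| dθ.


Zeros: -6, 1, 2, 5; r = 9.
Inside |z| < r: -6, 1, 2, 5. Outside (|z| ≥ r): ∅.
p(0) = -60, so log|p(0)| = log(60) = 4.0943.
Apply Jensen: I(r) = log|p(0)| + Σ_k log(r/|z_k|), summed over zeros inside |z| < r.
  log(r/|z_k|) for z_k = 5: log(9/5) = 0.5878
  log(r/|z_k|) for z_k = 1: log(9/1) = 2.1972
  log(r/|z_k|) for z_k = -6: log(9/6) = 0.4055
  log(r/|z_k|) for z_k = 2: log(9/2) = 1.5041
Sum over inside zeros: 4.6946.
I(r) = log|p(0)| + (inside sum) = 4.0943 + 4.6946 = 8.7889.
Closed form (all zeros inside, monic): I(r) = n·log(r) = 4·log(9) = 8.7889. ✓

I(r) ≈ 8.7889.


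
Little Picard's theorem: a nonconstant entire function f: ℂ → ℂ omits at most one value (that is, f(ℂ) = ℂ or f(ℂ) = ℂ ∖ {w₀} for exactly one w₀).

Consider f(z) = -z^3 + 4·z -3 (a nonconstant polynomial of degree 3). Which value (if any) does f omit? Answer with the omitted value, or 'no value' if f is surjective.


Little Picard bounds the complement of f(ℂ) to at most one point.
For every w ∈ ℂ, the equation p(z) − w = 0 is a nonconstant polynomial in z and hence has at least one root by the fundamental theorem of algebra. So p is surjective onto ℂ, omitting no value.

Omitted value: no value.


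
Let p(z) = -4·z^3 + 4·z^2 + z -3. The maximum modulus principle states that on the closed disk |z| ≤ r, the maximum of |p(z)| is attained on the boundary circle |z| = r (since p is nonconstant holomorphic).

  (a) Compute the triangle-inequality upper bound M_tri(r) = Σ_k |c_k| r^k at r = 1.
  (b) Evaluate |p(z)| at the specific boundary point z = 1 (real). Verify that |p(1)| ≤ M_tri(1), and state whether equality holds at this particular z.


Coefficients: c_0 = -3, c_1 = 1, c_2 = 4, c_3 = -4. Radius r = 1.
Part (a). Triangle bound: M_tri(r) = Σ_k |c_k| r^k
  = |-3|·1^0 + |1|·1^1 + |4|·1^2 + |-4|·1^3
  = 3 + 1 + 4 + 4 = 12.
This bounds M(r) := max_{|z|=r} |p(z)| from above; equality holds iff all terms c_k z^k can be made to align in phase at a single z on |z|=r.
Part (b). At z = 1 (real, on the circle |z| = r):
  p(1) = (-3)·1^0 + (1)·1^1 + (4)·1^2 + (-4)·1^3 = -2.
  |p(1)| = 2.
Check: |p(1)| = 2 ≤ 12 = M_tri(1). ✓ Equality does not hold at z = 1 (the coefficients have mixed signs, so the terms do not all align in phase there).

M_tri(1) = 12; |p(1)| = 2; equality at z=1: no.


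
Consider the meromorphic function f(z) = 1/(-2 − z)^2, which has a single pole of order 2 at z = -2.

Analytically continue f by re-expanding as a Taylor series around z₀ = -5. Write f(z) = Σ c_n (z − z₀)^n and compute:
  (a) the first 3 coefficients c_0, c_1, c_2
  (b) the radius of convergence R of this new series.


Let w = z − z₀, so z = z₀ + w.
Then -2 − z = -2 − (z₀ + w) = (-2 − z₀) − w = 3 − w.
f(z) = 1/(3 − w)^2 = (1/(3)^2) · (1 − w/(3))^{−2}.
By the binomial series (1−u)^{−2} = Σ_{n≥0} C(n+1, 1) u^n for |u|<1, with u = w/(3):
  c_n = C(n+1, 1) / (3)^(n+2).
  c_0 = 1/(3)^2 = 1/9.
  c_1 = 2/(3)^3 = 2/27.
  c_2 = 3/(3)^4 = 1/27.
The series is valid for |w/d| < 1, i.e. |z − z₀| < |d|.
Radius of convergence: R = |-2 − z₀| = |3| = 3 (distance from z₀ to the singularity z = -2).

c_0 = 1/9, c_1 = 2/27, c_2 = 1/27; R = 3.


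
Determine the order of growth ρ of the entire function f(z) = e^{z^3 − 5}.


|e^{z^3 − 5}| = e^{Re(1·z^3) + -5} ≤ e^{1|z|^3 + -5} = e^{1r^3 + -5} on |z| = r, so ρ ≤ 3. Choosing z on |z|=r so that 1·z^3 is real positive (always possible by picking arg z appropriately) gives |f(z)| = e^{1r^3 + -5}, matching the bound. The additive constant -5 does not affect log log M(r) ~ 3·log r. Hence ρ = 3.
Therefore ρ = 3.

Order ρ = 3.


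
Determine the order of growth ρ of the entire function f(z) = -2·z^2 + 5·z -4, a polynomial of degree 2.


|f(z)| ≤ Σ|c_k|·r^k = O(r^2) as r → ∞. Polynomial growth is O(e^{r^ε}) for every ε > 0 (since r^2/e^{r^ε} → 0), so ρ ≤ ε for all ε > 0, i.e. ρ = 0. Every nonconstant polynomial has order 0.
Therefore ρ = 0.

Order ρ = 0.


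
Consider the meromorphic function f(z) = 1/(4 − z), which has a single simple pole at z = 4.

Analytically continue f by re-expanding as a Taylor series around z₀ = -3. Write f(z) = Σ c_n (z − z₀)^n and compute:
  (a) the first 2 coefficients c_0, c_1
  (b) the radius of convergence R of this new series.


Let w = z − z₀, so z = z₀ + w.
Then 4 − z = 4 − (z₀ + w) = (4 − z₀) − w = 7 − w.
f(z) = 1/(7 − w) = (1/(7)) · 1/(1 − w/(7)) = Σ_{n≥0} w^n / (7)^(n+1).
So c_n = 1/(7)^(n+1):
  c_0 = 1/(7)^1 = 1/7.
  c_1 = 1/(7)^2 = 1/49.
The series is valid for |w/d| < 1, i.e. |z − z₀| < |d|.
Radius of convergence: R = |4 − z₀| = |7| = 7 (distance from z₀ to the singularity z = 4).

c_0 = 1/7, c_1 = 1/49; R = 7.


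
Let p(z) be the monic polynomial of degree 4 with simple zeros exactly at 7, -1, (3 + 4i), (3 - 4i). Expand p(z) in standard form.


The polynomial is p(z) = ∏_{α ∈ S} (z − α), where S = {7, -1, (3 + 4i), (3 - 4i)}.
Expanding the product yields: p(z) = z^4 -12·z^3 + 54·z^2 -108·z -175.
Note conjugate pairs combine to real quadratics: (z − (3+4i))(z − (3−4i)) = z² − 6z + 25.
The resulting polynomial has degree 4 and real coefficients as required.

p(z) = z^4 -12·z^3 + 54·z^2 -108·z -175.


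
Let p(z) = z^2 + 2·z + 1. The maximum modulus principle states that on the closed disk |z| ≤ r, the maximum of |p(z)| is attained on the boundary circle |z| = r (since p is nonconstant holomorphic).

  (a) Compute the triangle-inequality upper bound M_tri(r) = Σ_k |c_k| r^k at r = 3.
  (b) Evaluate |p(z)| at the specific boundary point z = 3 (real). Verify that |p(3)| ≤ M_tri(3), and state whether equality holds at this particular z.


Coefficients: c_0 = 1, c_1 = 2, c_2 = 1. Radius r = 3.
Part (a). Triangle bound: M_tri(r) = Σ_k |c_k| r^k
  = |1|·3^0 + |2|·3^1 + |1|·3^2
  = 1 + 6 + 9 = 16.
This bounds M(r) := max_{|z|=r} |p(z)| from above; equality holds iff all terms c_k z^k can be made to align in phase at a single z on |z|=r.
Part (b). At z = 3 (real, on the circle |z| = r):
  p(3) = (1)·3^0 + (2)·3^1 + (1)·3^2 = 16.
  |p(3)| = 16.
Since all nonzero coefficients share the same sign, |p(3)| = 16 = M_tri(3); the triangle bound is attained at z = 3, so in fact M(r) = 16.

M_tri(3) = 16; |p(3)| = 16; equality at z=3: yes.


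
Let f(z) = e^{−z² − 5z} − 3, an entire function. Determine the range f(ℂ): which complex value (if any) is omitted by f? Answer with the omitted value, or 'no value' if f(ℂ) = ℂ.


Little Picard bounds the complement of f(ℂ) to at most one point.
The exponent g(z) = −z² − 5z is a nonconstant polynomial, hence surjective onto ℂ. So e^{g(z)} takes every value in {e^w : w ∈ ℂ} = ℂ ∖ {0}. Adding -3 shifts the range to ℂ ∖ {-3}. f omits exactly -3.

Omitted value: -3.


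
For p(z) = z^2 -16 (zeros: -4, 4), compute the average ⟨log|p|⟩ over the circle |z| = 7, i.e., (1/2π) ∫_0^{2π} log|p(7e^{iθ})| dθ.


Zeros: -4, 4; r = 7.
Inside |z| < r: -4, 4. Outside (|z| ≥ r): ∅.
p(0) = -16, so log|p(0)| = log(16) = 2.7726.
Apply Jensen: I(r) = log|p(0)| + Σ_k log(r/|z_k|), summed over zeros inside |z| < r.
  log(r/|z_k|) for z_k = -4: log(7/4) = 0.5596
  log(r/|z_k|) for z_k = 4: log(7/4) = 0.5596
Sum over inside zeros: 1.1192.
I(r) = log|p(0)| + (inside sum) = 2.7726 + 1.1192 = 3.8918.
Closed form (all zeros inside, monic): I(r) = n·log(r) = 2·log(7) = 3.8918. ✓

I(r) ≈ 3.8918.


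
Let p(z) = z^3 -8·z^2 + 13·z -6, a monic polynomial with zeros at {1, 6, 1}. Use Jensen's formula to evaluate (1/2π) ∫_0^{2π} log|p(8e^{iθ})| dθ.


Zeros: 1, 1, 6; r = 8.
Inside |z| < r: 1, 1, 6. Outside (|z| ≥ r): ∅.
p(0) = -6, so log|p(0)| = log(6) = 1.7918.
Apply Jensen: I(r) = log|p(0)| + Σ_k log(r/|z_k|), summed over zeros inside |z| < r.
  log(r/|z_k|) for z_k = 1: log(8/1) = 2.0794
  log(r/|z_k|) for z_k = 6: log(8/6) = 0.2877
  log(r/|z_k|) for z_k = 1: log(8/1) = 2.0794
Sum over inside zeros: 4.4466.
I(r) = log|p(0)| + (inside sum) = 1.7918 + 4.4466 = 6.2383.
Closed form (all zeros inside, monic): I(r) = n·log(r) = 3·log(8) = 6.2383. ✓

I(r) ≈ 6.2383.


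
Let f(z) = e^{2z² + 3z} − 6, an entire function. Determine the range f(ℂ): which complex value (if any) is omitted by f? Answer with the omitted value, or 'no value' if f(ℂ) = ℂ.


Little Picard bounds the complement of f(ℂ) to at most one point.
The exponent g(z) = 2z² + 3z is a nonconstant polynomial, hence surjective onto ℂ. So e^{g(z)} takes every value in {e^w : w ∈ ℂ} = ℂ ∖ {0}. Adding -6 shifts the range to ℂ ∖ {-6}. f omits exactly -6.

Omitted value: -6.


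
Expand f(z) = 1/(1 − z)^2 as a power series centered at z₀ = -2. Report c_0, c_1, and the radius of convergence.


Let w = z − z₀, so z = z₀ + w.
Then 1 − z = 1 − (z₀ + w) = (1 − z₀) − w = 3 − w.
f(z) = 1/(3 − w)^2 = (1/(3)^2) · (1 − w/(3))^{−2}.
By the binomial series (1−u)^{−2} = Σ_{n≥0} C(n+1, 1) u^n for |u|<1, with u = w/(3):
  c_n = C(n+1, 1) / (3)^(n+2).
  c_0 = 1/(3)^2 = 1/9.
  c_1 = 2/(3)^3 = 2/27.
The series is valid for |w/d| < 1, i.e. |z − z₀| < |d|.
Radius of convergence: R = |1 − z₀| = |3| = 3 (distance from z₀ to the singularity z = 1).

c_0 = 1/9, c_1 = 2/27; R = 3.


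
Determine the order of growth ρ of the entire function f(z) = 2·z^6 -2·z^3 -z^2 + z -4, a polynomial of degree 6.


|f(z)| ≤ Σ|c_k|·r^k = O(r^6) as r → ∞. Polynomial growth is O(e^{r^ε}) for every ε > 0 (since r^6/e^{r^ε} → 0), so ρ ≤ ε for all ε > 0, i.e. ρ = 0. Every nonconstant polynomial has order 0.
Therefore ρ = 0.

Order ρ = 0.


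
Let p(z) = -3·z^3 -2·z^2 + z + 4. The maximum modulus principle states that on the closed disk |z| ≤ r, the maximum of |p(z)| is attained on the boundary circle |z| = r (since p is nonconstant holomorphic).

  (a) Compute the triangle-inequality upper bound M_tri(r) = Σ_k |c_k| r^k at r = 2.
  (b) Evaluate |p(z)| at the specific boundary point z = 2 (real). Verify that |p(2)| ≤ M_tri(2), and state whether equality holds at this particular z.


Coefficients: c_0 = 4, c_1 = 1, c_2 = -2, c_3 = -3. Radius r = 2.
Part (a). Triangle bound: M_tri(r) = Σ_k |c_k| r^k
  = |4|·2^0 + |1|·2^1 + |-2|·2^2 + |-3|·2^3
  = 4 + 2 + 8 + 24 = 38.
This bounds M(r) := max_{|z|=r} |p(z)| from above; equality holds iff all terms c_k z^k can be made to align in phase at a single z on |z|=r.
Part (b). At z = 2 (real, on the circle |z| = r):
  p(2) = (4)·2^0 + (1)·2^1 + (-2)·2^2 + (-3)·2^3 = -26.
  |p(2)| = 26.
Check: |p(2)| = 26 ≤ 38 = M_tri(2). ✓ Equality does not hold at z = 2 (the coefficients have mixed signs, so the terms do not all align in phase there).

M_tri(2) = 38; |p(2)| = 26; equality at z=2: no.


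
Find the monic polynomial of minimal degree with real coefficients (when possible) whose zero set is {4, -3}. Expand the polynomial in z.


The polynomial is p(z) = ∏_{α ∈ S} (z − α), where S = {4, -3}.
Expanding the product yields: p(z) = z^2 -z -12.
The resulting polynomial has degree 2 and real coefficients as required.

p(z) = z^2 -z -12.


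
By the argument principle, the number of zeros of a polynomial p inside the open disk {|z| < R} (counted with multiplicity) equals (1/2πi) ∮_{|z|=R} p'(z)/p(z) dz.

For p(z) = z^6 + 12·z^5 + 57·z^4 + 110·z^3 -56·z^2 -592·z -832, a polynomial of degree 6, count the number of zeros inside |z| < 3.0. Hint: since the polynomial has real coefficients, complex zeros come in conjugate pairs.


The zeros of p are: 2, (-3 + 2i), (-3 - 2i), (-2 + 2i), (-2 - 2i), -4.
Their magnitudes are: 2, 3.606, 3.606, 2.828, 2.828, 4.
Zeros with |z| < R = 3.0: 2, (-2 + 2i), (-2 - 2i).
Count = 3.
By the argument principle, (1/2πi) ∮_{|z|=R} p'(z)/p(z) dz equals exactly this count.

Number of zeros inside |z| < 3.0: 3.


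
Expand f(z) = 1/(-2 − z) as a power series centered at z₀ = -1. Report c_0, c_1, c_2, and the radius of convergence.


Let w = z − z₀, so z = z₀ + w.
Then -2 − z = -2 − (z₀ + w) = (-2 − z₀) − w = -1 − w.
f(z) = 1/(-1 − w) = (1/(-1)) · 1/(1 − w/(-1)) = Σ_{n≥0} w^n / (-1)^(n+1).
So c_n = 1/(-1)^(n+1):
  c_0 = 1/(-1)^1 = -1.
  c_1 = 1/(-1)^2 = 1.
  c_2 = 1/(-1)^3 = -1.
The series is valid for |w/d| < 1, i.e. |z − z₀| < |d|.
Radius of convergence: R = |-2 − z₀| = |-1| = 1 (distance from z₀ to the singularity z = -2).

c_0 = -1, c_1 = 1, c_2 = -1; R = 1.


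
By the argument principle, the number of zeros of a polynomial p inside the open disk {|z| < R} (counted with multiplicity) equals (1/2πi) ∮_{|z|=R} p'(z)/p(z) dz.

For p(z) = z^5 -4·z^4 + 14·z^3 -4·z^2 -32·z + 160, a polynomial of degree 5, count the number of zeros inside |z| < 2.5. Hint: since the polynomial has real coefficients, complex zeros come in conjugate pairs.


The zeros of p are: (2 + 2i), (2 - 2i), (1 + 3i), (1 - 3i), -2.
Their magnitudes are: 2.828, 2.828, 3.162, 3.162, 2.
Zeros with |z| < R = 2.5: -2.
Count = 1.
By the argument principle, (1/2πi) ∮_{|z|=R} p'(z)/p(z) dz equals exactly this count.

Number of zeros inside |z| < 2.5: 1.


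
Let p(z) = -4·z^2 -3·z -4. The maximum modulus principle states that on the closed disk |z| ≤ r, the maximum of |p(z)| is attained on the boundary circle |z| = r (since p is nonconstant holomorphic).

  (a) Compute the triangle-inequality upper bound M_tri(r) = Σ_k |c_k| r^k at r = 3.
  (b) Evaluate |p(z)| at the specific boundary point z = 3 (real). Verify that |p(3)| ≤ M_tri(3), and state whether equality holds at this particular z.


Coefficients: c_0 = -4, c_1 = -3, c_2 = -4. Radius r = 3.
Part (a). Triangle bound: M_tri(r) = Σ_k |c_k| r^k
  = |-4|·3^0 + |-3|·3^1 + |-4|·3^2
  = 4 + 9 + 36 = 49.
This bounds M(r) := max_{|z|=r} |p(z)| from above; equality holds iff all terms c_k z^k can be made to align in phase at a single z on |z|=r.
Part (b). At z = 3 (real, on the circle |z| = r):
  p(3) = (-4)·3^0 + (-3)·3^1 + (-4)·3^2 = -49.
  |p(3)| = 49.
Since all nonzero coefficients share the same sign, |p(3)| = 49 = M_tri(3); the triangle bound is attained at z = 3, so in fact M(r) = 49.

M_tri(3) = 49; |p(3)| = 49; equality at z=3: yes.


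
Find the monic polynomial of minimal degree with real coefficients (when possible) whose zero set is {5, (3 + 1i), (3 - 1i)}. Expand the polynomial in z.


The polynomial is p(z) = ∏_{α ∈ S} (z − α), where S = {5, (3 + 1i), (3 - 1i)}.
Expanding the product yields: p(z) = z^3 -11·z^2 + 40·z -50.
Note conjugate pairs combine to real quadratics: (z − (3+1i))(z − (3−1i)) = z² − 6z + 10.
The resulting polynomial has degree 3 and real coefficients as required.

p(z) = z^3 -11·z^2 + 40·z -50.


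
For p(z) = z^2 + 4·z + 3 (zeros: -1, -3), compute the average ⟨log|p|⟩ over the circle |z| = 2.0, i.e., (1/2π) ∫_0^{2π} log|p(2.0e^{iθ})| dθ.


Zeros: -3, -1; r = 2.0.
Inside |z| < r: -1. Outside (|z| ≥ r): -3.
p(0) = 3, so log|p(0)| = log(3) = 1.0986.
Apply Jensen: I(r) = log|p(0)| + Σ_k log(r/|z_k|), summed over zeros inside |z| < r.
  log(r/|z_k|) for z_k = -1: log(2.0/1) = 0.6931
  Outside zeros (-3) contribute nothing to the Jensen sum.
Sum over inside zeros: 0.6931.
I(r) = log|p(0)| + (inside sum) = 1.0986 + 0.6931 = 1.7918.
Note: since some zeros are outside |z| ≤ r, the simplified n·log(r) form does NOT apply — only the inside zeros contribute.

I(r) ≈ 1.7918.


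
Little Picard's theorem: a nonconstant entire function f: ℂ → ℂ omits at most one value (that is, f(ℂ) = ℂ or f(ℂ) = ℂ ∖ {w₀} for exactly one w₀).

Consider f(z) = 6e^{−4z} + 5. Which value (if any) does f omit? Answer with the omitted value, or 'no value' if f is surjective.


Little Picard bounds the complement of f(ℂ) to at most one point.
e^{−4z} is never zero on ℂ, so 6·e^{−4z} takes every value in ℂ ∖ {0}. Adding 5 shifts the range to ℂ ∖ {5}. Thus f omits exactly the value 5.

Omitted value: 5.


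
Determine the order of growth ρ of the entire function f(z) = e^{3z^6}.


|e^{3z^6}| = e^{Re(3·z^6) + 0} ≤ e^{3|z|^6 + 0} = e^{3r^6 + 0} on |z| = r, so ρ ≤ 6. Choosing z on |z|=r so that 3·z^6 is real positive (always possible by picking arg z appropriately) gives |f(z)| = e^{3r^6 + 0}, matching the bound. The additive constant 0 does not affect log log M(r) ~ 6·log r. Hence ρ = 6.
Therefore ρ = 6.

Order ρ = 6.


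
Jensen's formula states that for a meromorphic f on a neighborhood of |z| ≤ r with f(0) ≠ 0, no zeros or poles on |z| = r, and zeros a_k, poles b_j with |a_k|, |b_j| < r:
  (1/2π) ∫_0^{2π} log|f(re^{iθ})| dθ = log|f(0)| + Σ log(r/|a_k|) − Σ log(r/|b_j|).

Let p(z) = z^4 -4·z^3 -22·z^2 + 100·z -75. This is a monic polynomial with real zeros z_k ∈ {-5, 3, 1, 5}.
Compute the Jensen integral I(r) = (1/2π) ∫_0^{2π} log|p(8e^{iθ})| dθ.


Zeros: -5, 1, 3, 5; r = 8.
Inside |z| < r: -5, 1, 3, 5. Outside (|z| ≥ r): ∅.
p(0) = -75, so log|p(0)| = log(75) = 4.3175.
Apply Jensen: I(r) = log|p(0)| + Σ_k log(r/|z_k|), summed over zeros inside |z| < r.
  log(r/|z_k|) for z_k = -5: log(8/5) = 0.4700
  log(r/|z_k|) for z_k = 3: log(8/3) = 0.9808
  log(r/|z_k|) for z_k = 1: log(8/1) = 2.0794
  log(r/|z_k|) for z_k = 5: log(8/5) = 0.4700
Sum over inside zeros: 4.0003.
I(r) = log|p(0)| + (inside sum) = 4.3175 + 4.0003 = 8.3178.
Closed form (all zeros inside, monic): I(r) = n·log(r) = 4·log(8) = 8.3178. ✓

I(r) ≈ 8.3178.


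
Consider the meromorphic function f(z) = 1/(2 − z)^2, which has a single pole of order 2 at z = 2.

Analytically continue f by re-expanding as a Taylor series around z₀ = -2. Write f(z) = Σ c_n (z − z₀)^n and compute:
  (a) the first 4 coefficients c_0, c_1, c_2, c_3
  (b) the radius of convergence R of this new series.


Let w = z − z₀, so z = z₀ + w.
Then 2 − z = 2 − (z₀ + w) = (2 − z₀) − w = 4 − w.
f(z) = 1/(4 − w)^2 = (1/(4)^2) · (1 − w/(4))^{−2}.
By the binomial series (1−u)^{−2} = Σ_{n≥0} C(n+1, 1) u^n for |u|<1, with u = w/(4):
  c_n = C(n+1, 1) / (4)^(n+2).
  c_0 = 1/(4)^2 = 1/16.
  c_1 = 2/(4)^3 = 1/32.
  c_2 = 3/(4)^4 = 3/256.
  c_3 = 4/(4)^5 = 1/256.
The series is valid for |w/d| < 1, i.e. |z − z₀| < |d|.
Radius of convergence: R = |2 − z₀| = |4| = 4 (distance from z₀ to the singularity z = 2).

c_0 = 1/16, c_1 = 1/32, c_2 = 3/256, c_3 = 1/256; R = 4.


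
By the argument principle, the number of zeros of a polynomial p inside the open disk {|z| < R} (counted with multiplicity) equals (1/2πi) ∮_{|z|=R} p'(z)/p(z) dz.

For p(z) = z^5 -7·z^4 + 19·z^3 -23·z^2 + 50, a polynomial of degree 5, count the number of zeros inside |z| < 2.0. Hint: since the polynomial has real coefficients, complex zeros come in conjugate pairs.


The zeros of p are: -1, (1 + 2i), (1 - 2i), (3 + 1i), (3 - 1i).
Their magnitudes are: 1, 2.236, 2.236, 3.162, 3.162.
Zeros with |z| < R = 2.0: -1.
Count = 1.
By the argument principle, (1/2πi) ∮_{|z|=R} p'(z)/p(z) dz equals exactly this count.

Number of zeros inside |z| < 2.0: 1.


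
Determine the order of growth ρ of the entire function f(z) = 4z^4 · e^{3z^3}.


M(r) = max_{|z|=r} |4|·|z|^4·|e^{3z^3}| = 4·r^4 · e^{3r^3} (the factors attain their maxima compatibly on |z|=r). Then log M(r) = log 4 + 4·log r + 3r^3, dominated by the last term, so log log M(r) ~ 3·log r. The polynomial factor 4z^4 contributes only a log r term and does not affect the order. ρ = 3.
Therefore ρ = 3.

Order ρ = 3.


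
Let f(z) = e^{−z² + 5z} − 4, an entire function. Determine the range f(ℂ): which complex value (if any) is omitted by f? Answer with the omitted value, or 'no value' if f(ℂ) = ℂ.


Little Picard bounds the complement of f(ℂ) to at most one point.
The exponent g(z) = −z² + 5z is a nonconstant polynomial, hence surjective onto ℂ. So e^{g(z)} takes every value in {e^w : w ∈ ℂ} = ℂ ∖ {0}. Adding -4 shifts the range to ℂ ∖ {-4}. f omits exactly -4.

Omitted value: -4.


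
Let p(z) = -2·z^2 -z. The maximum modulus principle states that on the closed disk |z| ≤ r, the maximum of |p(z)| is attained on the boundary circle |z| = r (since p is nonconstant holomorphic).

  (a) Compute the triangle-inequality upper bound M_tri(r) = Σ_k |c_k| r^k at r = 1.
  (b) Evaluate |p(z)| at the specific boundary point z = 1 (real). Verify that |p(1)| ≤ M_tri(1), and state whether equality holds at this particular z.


Coefficients: c_0 = 0, c_1 = -1, c_2 = -2. Radius r = 1.
Part (a). Triangle bound: M_tri(r) = Σ_k |c_k| r^k
  = |0|·1^0 + |-1|·1^1 + |-2|·1^2
  = 0 + 1 + 2 = 3.
This bounds M(r) := max_{|z|=r} |p(z)| from above; equality holds iff all terms c_k z^k can be made to align in phase at a single z on |z|=r.
Part (b). At z = 1 (real, on the circle |z| = r):
  p(1) = (0)·1^0 + (-1)·1^1 + (-2)·1^2 = -3.
  |p(1)| = 3.
Since all nonzero coefficients share the same sign, |p(1)| = 3 = M_tri(1); the triangle bound is attained at z = 1, so in fact M(r) = 3.

M_tri(1) = 3; |p(1)| = 3; equality at z=1: yes.


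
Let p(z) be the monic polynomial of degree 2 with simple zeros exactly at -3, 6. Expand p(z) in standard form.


The polynomial is p(z) = ∏_{α ∈ S} (z − α), where S = {-3, 6}.
Expanding the product yields: p(z) = z^2 -3·z -18.
The resulting polynomial has degree 2 and real coefficients as required.

p(z) = z^2 -3·z -18.


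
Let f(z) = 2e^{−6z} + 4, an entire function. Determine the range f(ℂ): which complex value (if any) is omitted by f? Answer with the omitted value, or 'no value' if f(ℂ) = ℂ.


Little Picard bounds the complement of f(ℂ) to at most one point.
e^{−6z} is never zero on ℂ, so 2·e^{−6z} takes every value in ℂ ∖ {0}. Adding 4 shifts the range to ℂ ∖ {4}. Thus f omits exactly the value 4.

Omitted value: 4.


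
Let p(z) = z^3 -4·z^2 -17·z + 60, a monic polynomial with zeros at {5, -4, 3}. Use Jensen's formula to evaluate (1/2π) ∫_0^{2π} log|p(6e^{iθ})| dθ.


Zeros: -4, 3, 5; r = 6.
Inside |z| < r: -4, 3, 5. Outside (|z| ≥ r): ∅.
p(0) = 60, so log|p(0)| = log(60) = 4.0943.
Apply Jensen: I(r) = log|p(0)| + Σ_k log(r/|z_k|), summed over zeros inside |z| < r.
  log(r/|z_k|) for z_k = 5: log(6/5) = 0.1823
  log(r/|z_k|) for z_k = -4: log(6/4) = 0.4055
  log(r/|z_k|) for z_k = 3: log(6/3) = 0.6931
Sum over inside zeros: 1.2809.
I(r) = log|p(0)| + (inside sum) = 4.0943 + 1.2809 = 5.3753.
Closed form (all zeros inside, monic): I(r) = n·log(r) = 3·log(6) = 5.3753. ✓

I(r) ≈ 5.3753.


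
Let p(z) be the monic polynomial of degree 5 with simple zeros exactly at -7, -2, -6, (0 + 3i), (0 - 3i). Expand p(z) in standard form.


The polynomial is p(z) = ∏_{α ∈ S} (z − α), where S = {-7, -2, -6, (0 + 3i), (0 - 3i)}.
Expanding the product yields: p(z) = z^5 + 15·z^4 + 77·z^3 + 219·z^2 + 612·z + 756.
Note conjugate pairs combine to real quadratics: (z − (0+3i))(z − (0−3i)) = z² + 9.
The resulting polynomial has degree 5 and real coefficients as required.

p(z) = z^5 + 15·z^4 + 77·z^3 + 219·z^2 + 612·z + 756.


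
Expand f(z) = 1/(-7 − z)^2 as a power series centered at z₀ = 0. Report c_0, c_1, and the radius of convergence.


Let w = z − z₀, so z = z₀ + w.
Then -7 − z = -7 − (z₀ + w) = (-7 − z₀) − w = -7 − w.
f(z) = 1/(-7 − w)^2 = (1/(-7)^2) · (1 − w/(-7))^{−2}.
By the binomial series (1−u)^{−2} = Σ_{n≥0} C(n+1, 1) u^n for |u|<1, with u = w/(-7):
  c_n = C(n+1, 1) / (-7)^(n+2).
  c_0 = 1/(-7)^2 = 1/49.
  c_1 = 2/(-7)^3 = -2/343.
The series is valid for |w/d| < 1, i.e. |z − z₀| < |d|.
Radius of convergence: R = |-7 − z₀| = |-7| = 7 (distance from z₀ to the singularity z = -7).

c_0 = 1/49, c_1 = -2/343; R = 7.


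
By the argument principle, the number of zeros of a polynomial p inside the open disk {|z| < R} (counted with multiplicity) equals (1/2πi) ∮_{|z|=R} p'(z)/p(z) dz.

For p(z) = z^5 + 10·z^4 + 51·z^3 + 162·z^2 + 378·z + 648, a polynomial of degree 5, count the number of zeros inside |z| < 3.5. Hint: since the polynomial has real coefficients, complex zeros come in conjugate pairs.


The zeros of p are: (0 + 3i), (0 - 3i), -4, (-3 + 3i), (-3 - 3i).
Their magnitudes are: 3, 3, 4, 4.243, 4.243.
Zeros with |z| < R = 3.5: (0 + 3i), (0 - 3i).
Count = 2.
By the argument principle, (1/2πi) ∮_{|z|=R} p'(z)/p(z) dz equals exactly this count.

Number of zeros inside |z| < 3.5: 2.


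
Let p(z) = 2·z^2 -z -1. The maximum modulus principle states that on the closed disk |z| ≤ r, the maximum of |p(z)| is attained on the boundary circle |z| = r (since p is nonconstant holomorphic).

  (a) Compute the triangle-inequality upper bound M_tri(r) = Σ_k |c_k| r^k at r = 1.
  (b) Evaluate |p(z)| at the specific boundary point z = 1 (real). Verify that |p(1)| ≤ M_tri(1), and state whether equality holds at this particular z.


Coefficients: c_0 = -1, c_1 = -1, c_2 = 2. Radius r = 1.
Part (a). Triangle bound: M_tri(r) = Σ_k |c_k| r^k
  = |-1|·1^0 + |-1|·1^1 + |2|·1^2
  = 1 + 1 + 2 = 4.
This bounds M(r) := max_{|z|=r} |p(z)| from above; equality holds iff all terms c_k z^k can be made to align in phase at a single z on |z|=r.
Part (b). At z = 1 (real, on the circle |z| = r):
  p(1) = (-1)·1^0 + (-1)·1^1 + (2)·1^2 = 0.
  |p(1)| = 0.
Check: |p(1)| = 0 ≤ 4 = M_tri(1). ✓ Equality does not hold at z = 1 (the coefficients have mixed signs, so the terms do not all align in phase there).

M_tri(1) = 4; |p(1)| = 0; equality at z=1: no.
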